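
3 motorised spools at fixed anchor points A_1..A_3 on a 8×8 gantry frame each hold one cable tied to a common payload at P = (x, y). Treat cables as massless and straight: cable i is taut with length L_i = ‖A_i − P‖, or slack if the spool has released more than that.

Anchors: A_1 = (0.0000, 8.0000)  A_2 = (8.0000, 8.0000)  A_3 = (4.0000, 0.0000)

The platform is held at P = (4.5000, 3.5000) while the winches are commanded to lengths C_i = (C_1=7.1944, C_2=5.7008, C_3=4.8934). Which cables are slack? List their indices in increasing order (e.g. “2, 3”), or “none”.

cable 1: L_1 = ‖A_1−P‖ = 6.3640;  C_1 = 7.1944 → slack
cable 2: L_2 = ‖A_2−P‖ = 5.7009;  C_2 = 5.7008 → taut
cable 3: L_3 = ‖A_3−P‖ = 3.5355;  C_3 = 4.8934 → slack

1, 3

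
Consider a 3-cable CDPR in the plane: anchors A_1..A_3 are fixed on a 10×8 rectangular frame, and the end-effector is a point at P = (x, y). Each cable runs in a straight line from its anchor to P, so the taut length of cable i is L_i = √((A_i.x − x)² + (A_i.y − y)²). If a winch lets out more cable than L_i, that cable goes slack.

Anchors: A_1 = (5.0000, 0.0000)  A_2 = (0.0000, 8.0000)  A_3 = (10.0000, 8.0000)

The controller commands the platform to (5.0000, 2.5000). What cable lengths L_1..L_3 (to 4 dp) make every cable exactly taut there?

(2.5000, 7.4330, 7.4330)

L_1 = √((5.0000−5.0000)² + (0.0000−2.5000)²) = 2.5000
L_2 = √((0.0000−5.0000)² + (8.0000−2.5000)²) = 7.4330
L_3 = √((10.0000−5.0000)² + (8.0000−2.5000)²) = 7.4330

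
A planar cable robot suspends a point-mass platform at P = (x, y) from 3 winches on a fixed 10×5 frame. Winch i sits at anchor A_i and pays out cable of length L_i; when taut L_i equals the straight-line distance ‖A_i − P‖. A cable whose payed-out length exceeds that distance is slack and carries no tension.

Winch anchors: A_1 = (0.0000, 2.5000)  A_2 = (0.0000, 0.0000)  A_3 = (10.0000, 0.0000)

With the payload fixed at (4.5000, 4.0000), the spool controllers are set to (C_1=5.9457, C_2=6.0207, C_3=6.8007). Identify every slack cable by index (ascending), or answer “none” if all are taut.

1

i=1: geometric 4.7434 vs commanded 5.9457 ⇒ slack
i=2: geometric 6.0208 vs commanded 6.0207 ⇒ taut
i=3: geometric 6.8007 vs commanded 6.8007 ⇒ taut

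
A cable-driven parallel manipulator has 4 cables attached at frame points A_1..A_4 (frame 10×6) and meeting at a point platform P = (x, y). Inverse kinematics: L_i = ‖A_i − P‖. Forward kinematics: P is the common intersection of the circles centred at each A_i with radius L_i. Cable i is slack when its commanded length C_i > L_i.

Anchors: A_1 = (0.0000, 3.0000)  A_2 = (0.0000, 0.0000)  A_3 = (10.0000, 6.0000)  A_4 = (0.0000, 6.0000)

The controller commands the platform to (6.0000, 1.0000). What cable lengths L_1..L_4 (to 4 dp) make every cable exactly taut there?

(6.3246, 6.0828, 6.4031, 7.8102)

L_1 = √((0.0000−6.0000)² + (3.0000−1.0000)²) = 6.3246
L_2 = √((0.0000−6.0000)² + (0.0000−1.0000)²) = 6.0828
L_3 = √((10.0000−6.0000)² + (6.0000−1.0000)²) = 6.4031
L_4 = √((0.0000−6.0000)² + (6.0000−1.0000)²) = 7.8102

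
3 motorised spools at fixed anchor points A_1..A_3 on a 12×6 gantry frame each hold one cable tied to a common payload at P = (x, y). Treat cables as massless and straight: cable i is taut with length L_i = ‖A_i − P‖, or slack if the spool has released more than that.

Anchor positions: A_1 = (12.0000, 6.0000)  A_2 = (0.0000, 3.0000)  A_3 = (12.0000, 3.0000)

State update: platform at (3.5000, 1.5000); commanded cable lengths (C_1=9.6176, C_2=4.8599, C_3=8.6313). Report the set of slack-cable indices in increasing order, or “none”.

cable 1: L_1 = ‖A_1−P‖ = 9.6177;  C_1 = 9.6176 → taut
cable 2: L_2 = ‖A_2−P‖ = 3.8079;  C_2 = 4.8599 → slack
cable 3: L_3 = ‖A_3−P‖ = 8.6313;  C_3 = 8.6313 → taut

2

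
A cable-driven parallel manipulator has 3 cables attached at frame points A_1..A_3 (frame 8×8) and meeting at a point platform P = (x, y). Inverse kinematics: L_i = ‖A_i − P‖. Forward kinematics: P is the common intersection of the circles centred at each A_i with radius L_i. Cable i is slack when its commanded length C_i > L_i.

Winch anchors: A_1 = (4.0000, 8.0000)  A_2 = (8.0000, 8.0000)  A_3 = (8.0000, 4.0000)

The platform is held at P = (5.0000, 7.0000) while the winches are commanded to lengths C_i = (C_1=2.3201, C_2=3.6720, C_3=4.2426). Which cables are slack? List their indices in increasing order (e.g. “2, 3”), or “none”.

i=1: geometric 1.4142 vs commanded 2.3201 ⇒ slack
i=2: geometric 3.1623 vs commanded 3.6720 ⇒ slack
i=3: geometric 4.2426 vs commanded 4.2426 ⇒ taut

1, 2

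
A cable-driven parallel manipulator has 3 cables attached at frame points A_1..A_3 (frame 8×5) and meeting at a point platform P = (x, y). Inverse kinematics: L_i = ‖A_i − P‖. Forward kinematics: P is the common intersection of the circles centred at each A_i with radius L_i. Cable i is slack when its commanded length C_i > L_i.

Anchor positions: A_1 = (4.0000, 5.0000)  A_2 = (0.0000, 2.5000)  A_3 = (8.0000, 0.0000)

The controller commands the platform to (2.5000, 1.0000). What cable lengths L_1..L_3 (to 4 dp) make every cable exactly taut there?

(4.2720, 2.9155, 5.5902)

cable 1: Δx=1.5000, Δy=4.0000; L_1 = √(Δx²+Δy²) = 4.2720
cable 2: Δx=-2.5000, Δy=1.5000; L_2 = √(Δx²+Δy²) = 2.9155
cable 3: Δx=5.5000, Δy=-1.0000; L_3 = √(Δx²+Δy²) = 5.5902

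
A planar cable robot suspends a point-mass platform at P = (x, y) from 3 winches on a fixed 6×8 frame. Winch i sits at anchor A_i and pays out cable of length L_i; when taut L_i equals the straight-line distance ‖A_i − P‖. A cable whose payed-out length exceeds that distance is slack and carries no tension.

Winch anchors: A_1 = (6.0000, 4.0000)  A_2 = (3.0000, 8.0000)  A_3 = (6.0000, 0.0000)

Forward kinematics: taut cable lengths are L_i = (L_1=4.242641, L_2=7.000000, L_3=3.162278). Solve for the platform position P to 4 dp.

(3.0000, 1.0000)

each cable: (A_i−P)·(A_i−P) = L_i²; let q_i = ‖A_i‖²−L_i²
q_1 = 36.0000+16.0000−18.0000 = 34.0000
row 1: 6.0000x − 8.0000y = 10.0000  (q_2=24.0000)
row 2: 0.0000x + 8.0000y = 8.0000  (q_3=26.0000)
Cramer on rows 1–2 → x = 3.0000, y = 1.0000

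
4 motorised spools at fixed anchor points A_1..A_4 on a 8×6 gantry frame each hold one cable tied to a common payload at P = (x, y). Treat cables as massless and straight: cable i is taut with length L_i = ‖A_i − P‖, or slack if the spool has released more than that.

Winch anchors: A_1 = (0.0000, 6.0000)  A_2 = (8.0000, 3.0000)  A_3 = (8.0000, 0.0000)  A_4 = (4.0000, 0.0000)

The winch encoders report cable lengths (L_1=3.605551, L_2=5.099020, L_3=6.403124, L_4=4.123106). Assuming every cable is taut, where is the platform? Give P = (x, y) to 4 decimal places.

circle eqns → linear via eq_j − eq_1; set q_j = A_j·A_j − L_j²
q_1 = 0.0000+36.0000−13.0000 = 23.0000
-16.0000·x + 6.0000·y = q_1−q_2 = -24.0000
-16.0000·x + 12.0000·y = q_1−q_3 = 0.0000
-8.0000·x + 12.0000·y = q_1−q_4 = 24.0000
solve first two rows → x=3.0000, y=4.0000
check cable 4: ‖A_4−P‖² = 17.0000 ≈ L_4² = 17.0000 ✓

(3.0000, 4.0000)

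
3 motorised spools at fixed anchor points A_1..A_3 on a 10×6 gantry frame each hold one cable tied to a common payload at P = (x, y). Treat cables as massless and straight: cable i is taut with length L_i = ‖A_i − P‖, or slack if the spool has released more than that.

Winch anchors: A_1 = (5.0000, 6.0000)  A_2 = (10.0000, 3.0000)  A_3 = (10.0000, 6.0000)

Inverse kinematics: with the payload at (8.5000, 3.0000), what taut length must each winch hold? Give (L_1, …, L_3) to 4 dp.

(4.6098, 1.5000, 3.3541)

cable 1: Δx=-3.5000, Δy=3.0000; L_1 = √(Δx²+Δy²) = 4.6098
cable 2: Δx=1.5000, Δy=0.0000; L_2 = √(Δx²+Δy²) = 1.5000
cable 3: Δx=1.5000, Δy=3.0000; L_3 = √(Δx²+Δy²) = 3.3541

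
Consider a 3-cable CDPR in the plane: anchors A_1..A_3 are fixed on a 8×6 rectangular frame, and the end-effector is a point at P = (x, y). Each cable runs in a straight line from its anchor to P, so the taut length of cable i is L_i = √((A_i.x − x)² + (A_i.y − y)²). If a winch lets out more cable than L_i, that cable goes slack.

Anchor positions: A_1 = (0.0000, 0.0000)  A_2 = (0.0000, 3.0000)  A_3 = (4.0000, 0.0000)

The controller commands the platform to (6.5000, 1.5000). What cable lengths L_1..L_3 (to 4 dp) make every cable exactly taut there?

(6.6708, 6.6708, 2.9155)

L_1 = √((0.0000−6.5000)² + (0.0000−1.5000)²) = 6.6708
L_2 = √((0.0000−6.5000)² + (3.0000−1.5000)²) = 6.6708
L_3 = √((4.0000−6.5000)² + (0.0000−1.5000)²) = 2.9155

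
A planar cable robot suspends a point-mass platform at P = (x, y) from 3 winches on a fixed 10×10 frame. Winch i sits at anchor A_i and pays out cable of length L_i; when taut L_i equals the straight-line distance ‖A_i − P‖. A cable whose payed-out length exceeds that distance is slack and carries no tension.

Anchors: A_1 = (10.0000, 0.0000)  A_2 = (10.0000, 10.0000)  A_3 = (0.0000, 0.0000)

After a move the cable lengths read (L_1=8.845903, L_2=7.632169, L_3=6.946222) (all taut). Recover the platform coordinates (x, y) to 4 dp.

expand ‖A_i−P‖²=L_i² and subtract eq 1 (c_i ≔ ‖A_i‖²−L_i²)
c_1 = 100.0000+0.0000−78.2500 = 21.7500
eq1−eq2 → [0.0000  -20.0000]·P = -120.0000
eq1−eq3 → [20.0000  0.0000]·P = 70.0000
2×2 solve → P = (3.5000, 6.0000)

(3.5000, 6.0000)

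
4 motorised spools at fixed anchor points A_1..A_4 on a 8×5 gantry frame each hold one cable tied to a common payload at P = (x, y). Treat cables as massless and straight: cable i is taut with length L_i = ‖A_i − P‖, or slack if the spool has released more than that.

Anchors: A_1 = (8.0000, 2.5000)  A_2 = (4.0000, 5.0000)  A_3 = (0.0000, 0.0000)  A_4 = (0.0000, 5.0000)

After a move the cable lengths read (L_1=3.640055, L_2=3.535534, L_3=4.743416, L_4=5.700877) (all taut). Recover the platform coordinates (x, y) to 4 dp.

expand ‖A_i−P‖²=L_i² and subtract eq 1 (c_i ≔ ‖A_i‖²−L_i²)
c_1 = 64.0000+6.2500−13.2500 = 57.0000
eq1−eq2 → [8.0000  -5.0000]·P = 28.5000
eq1−eq3 → [16.0000  5.0000]·P = 79.5000
eq1−eq4 → [16.0000  -5.0000]·P = 64.5000
2×2 solve → P = (4.5000, 1.5000)
check cable 4: ‖A_4−P‖² = 32.5000 ≈ L_4² = 32.5000 ✓

(4.5000, 1.5000)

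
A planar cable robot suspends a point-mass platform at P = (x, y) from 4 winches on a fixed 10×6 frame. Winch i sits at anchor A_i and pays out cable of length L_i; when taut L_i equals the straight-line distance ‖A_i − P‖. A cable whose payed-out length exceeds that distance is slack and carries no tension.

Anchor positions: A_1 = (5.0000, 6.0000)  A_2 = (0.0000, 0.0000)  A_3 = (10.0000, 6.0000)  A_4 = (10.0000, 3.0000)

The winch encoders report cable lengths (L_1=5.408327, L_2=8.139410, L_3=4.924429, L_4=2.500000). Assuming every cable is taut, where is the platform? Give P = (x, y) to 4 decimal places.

(8.0000, 1.5000)

expand ‖A_i−P‖²=L_i² and subtract eq 1 (k_i ≔ ‖A_i‖²−L_i²)
k_1 = 25.0000+36.0000−29.2500 = 31.7500
eq1−eq2 → [10.0000  12.0000]·P = 98.0000
eq1−eq3 → [-10.0000  0.0000]·P = -80.0000
eq1−eq4 → [-10.0000  6.0000]·P = -71.0000
2×2 solve → P = (8.0000, 1.5000)
check cable 4: ‖A_4−P‖² = 6.2500 ≈ L_4² = 6.2500 ✓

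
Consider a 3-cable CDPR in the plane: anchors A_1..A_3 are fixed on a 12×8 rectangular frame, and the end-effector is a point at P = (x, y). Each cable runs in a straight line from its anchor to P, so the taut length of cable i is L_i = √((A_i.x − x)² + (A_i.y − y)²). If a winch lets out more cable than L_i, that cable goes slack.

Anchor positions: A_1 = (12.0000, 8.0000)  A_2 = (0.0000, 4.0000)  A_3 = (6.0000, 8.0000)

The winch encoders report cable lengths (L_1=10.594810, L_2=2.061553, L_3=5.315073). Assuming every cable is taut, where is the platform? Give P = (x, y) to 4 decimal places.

(2.0000, 4.5000)

circle eqns → linear via eq_j − eq_1; set k_j = A_j·A_j − L_j²
k_1 = 144.0000+64.0000−112.2500 = 95.7500
24.0000·x + 8.0000·y = k_1−k_2 = 84.0000
12.0000·x + 0.0000·y = k_1−k_3 = 24.0000
solve first two rows → x=2.0000, y=4.5000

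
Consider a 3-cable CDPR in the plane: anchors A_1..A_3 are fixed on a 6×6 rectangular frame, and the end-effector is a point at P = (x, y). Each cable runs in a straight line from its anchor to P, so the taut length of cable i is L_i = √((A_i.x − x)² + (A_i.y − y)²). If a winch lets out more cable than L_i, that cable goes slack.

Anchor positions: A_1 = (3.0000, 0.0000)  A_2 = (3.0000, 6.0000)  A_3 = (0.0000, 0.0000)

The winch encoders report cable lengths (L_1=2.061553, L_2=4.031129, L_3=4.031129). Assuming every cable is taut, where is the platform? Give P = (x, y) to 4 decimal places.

each cable: (A_i−P)·(A_i−P) = L_i²; let c_i = ‖A_i‖²−L_i²
c_1 = 9.0000+0.0000−4.2500 = 4.7500
row 1: 0.0000x − 12.0000y = -24.0000  (c_2=28.7500)
row 2: 6.0000x + 0.0000y = 21.0000  (c_3=-16.2500)
Cramer on rows 1–2 → x = 3.5000, y = 2.0000

(3.5000, 2.0000)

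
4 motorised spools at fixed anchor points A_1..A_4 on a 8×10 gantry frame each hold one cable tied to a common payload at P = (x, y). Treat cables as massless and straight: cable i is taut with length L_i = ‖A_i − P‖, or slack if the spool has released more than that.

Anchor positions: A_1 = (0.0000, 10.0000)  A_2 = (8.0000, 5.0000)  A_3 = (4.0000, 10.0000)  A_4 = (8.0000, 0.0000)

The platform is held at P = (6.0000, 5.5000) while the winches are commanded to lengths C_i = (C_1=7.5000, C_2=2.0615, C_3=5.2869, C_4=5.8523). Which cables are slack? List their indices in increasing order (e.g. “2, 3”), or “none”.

cable 1: √((-6.0000)²+(4.5000)²)=7.5000, C_1=7.5000: taut
cable 2: √((2.0000)²+(-0.5000)²)=2.0616, C_2=2.0615: taut
cable 3: √((-2.0000)²+(4.5000)²)=4.9244, C_3=5.2869: slack
cable 4: √((2.0000)²+(-5.5000)²)=5.8523, C_4=5.8523: taut

3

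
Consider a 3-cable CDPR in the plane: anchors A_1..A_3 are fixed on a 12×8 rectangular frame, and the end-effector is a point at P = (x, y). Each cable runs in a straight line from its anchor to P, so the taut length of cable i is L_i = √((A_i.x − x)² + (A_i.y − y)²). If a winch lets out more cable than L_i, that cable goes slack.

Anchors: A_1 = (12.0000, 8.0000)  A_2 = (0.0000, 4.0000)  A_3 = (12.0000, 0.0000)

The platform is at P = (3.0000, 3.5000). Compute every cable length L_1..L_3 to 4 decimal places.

(10.0623, 3.0414, 9.6566)

cable 1: Δx=9.0000, Δy=4.5000; L_1 = √(Δx²+Δy²) = 10.0623
cable 2: Δx=-3.0000, Δy=0.5000; L_2 = √(Δx²+Δy²) = 3.0414
cable 3: Δx=9.0000, Δy=-3.5000; L_3 = √(Δx²+Δy²) = 9.6566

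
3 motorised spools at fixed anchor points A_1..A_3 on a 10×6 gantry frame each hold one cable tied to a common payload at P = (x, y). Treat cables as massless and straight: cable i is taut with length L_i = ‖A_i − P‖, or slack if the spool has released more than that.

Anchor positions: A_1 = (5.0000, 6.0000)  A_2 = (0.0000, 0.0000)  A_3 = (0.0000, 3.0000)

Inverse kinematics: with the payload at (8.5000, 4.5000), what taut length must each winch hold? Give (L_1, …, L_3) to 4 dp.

L_1: Δ = A_1−P = (-3.5000, 1.5000) → ‖Δ‖ = √14.5000 = 3.8079
L_2: Δ = A_2−P = (-8.5000, -4.5000) → ‖Δ‖ = √92.5000 = 9.6177
L_3: Δ = A_3−P = (-8.5000, -1.5000) → ‖Δ‖ = √74.5000 = 8.6313

(3.8079, 9.6177, 8.6313)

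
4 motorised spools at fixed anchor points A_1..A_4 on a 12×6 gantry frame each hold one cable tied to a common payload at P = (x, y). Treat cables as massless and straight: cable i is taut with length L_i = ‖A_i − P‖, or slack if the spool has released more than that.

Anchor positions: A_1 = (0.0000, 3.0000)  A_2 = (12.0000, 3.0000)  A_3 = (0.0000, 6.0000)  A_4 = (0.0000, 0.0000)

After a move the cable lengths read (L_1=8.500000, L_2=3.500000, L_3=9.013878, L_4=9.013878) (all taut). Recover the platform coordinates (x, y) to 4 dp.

each cable: (A_i−P)·(A_i−P) = L_i²; let k_i = ‖A_i‖²−L_i²
k_1 = 0.0000+9.0000−72.2500 = -63.2500
row 1: -24.0000x + 0.0000y = -204.0000  (k_2=140.7500)
row 2: 0.0000x − 6.0000y = -18.0000  (k_3=-45.2500)
row 3: 0.0000x + 6.0000y = 18.0000  (k_4=-81.2500)
Cramer on rows 1–2 → x = 8.5000, y = 3.0000
check cable 4: ‖A_4−P‖² = 81.2500 ≈ L_4² = 81.2500 ✓

(8.5000, 3.0000)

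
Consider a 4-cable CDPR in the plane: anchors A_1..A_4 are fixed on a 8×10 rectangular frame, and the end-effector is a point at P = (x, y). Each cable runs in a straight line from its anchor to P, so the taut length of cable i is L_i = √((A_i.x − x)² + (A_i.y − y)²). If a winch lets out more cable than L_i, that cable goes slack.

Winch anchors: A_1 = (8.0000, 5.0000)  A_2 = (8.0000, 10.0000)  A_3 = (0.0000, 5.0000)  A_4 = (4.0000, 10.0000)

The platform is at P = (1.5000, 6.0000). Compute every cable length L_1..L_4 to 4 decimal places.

cable 1: Δx=6.5000, Δy=-1.0000; L_1 = √(Δx²+Δy²) = 6.5765
cable 2: Δx=6.5000, Δy=4.0000; L_2 = √(Δx²+Δy²) = 7.6322
cable 3: Δx=-1.5000, Δy=-1.0000; L_3 = √(Δx²+Δy²) = 1.8028
cable 4: Δx=2.5000, Δy=4.0000; L_4 = √(Δx²+Δy²) = 4.7170

(6.5765, 7.6322, 1.8028, 4.7170)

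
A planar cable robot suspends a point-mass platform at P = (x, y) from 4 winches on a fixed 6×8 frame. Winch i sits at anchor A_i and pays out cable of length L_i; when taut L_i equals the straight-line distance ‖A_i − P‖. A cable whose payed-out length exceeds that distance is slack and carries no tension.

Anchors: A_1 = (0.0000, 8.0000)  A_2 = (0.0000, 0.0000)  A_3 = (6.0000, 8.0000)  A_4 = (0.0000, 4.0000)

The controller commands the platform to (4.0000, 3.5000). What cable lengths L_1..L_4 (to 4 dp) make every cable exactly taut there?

(6.0208, 5.3151, 4.9244, 4.0311)

L_1 = √((0.0000−4.0000)² + (8.0000−3.5000)²) = 6.0208
L_2 = √((0.0000−4.0000)² + (0.0000−3.5000)²) = 5.3151
L_3 = √((6.0000−4.0000)² + (8.0000−3.5000)²) = 4.9244
L_4 = √((0.0000−4.0000)² + (4.0000−3.5000)²) = 4.0311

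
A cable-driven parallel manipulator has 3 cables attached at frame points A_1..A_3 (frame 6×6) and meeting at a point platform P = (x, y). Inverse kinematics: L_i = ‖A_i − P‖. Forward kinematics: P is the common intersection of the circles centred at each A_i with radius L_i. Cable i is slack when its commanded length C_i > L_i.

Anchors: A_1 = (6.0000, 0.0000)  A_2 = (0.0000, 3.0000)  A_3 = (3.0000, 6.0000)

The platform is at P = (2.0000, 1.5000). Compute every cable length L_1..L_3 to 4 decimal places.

L_1 = √((6.0000−2.0000)² + (0.0000−1.5000)²) = 4.2720
L_2 = √((0.0000−2.0000)² + (3.0000−1.5000)²) = 2.5000
L_3 = √((3.0000−2.0000)² + (6.0000−1.5000)²) = 4.6098

(4.2720, 2.5000, 4.6098)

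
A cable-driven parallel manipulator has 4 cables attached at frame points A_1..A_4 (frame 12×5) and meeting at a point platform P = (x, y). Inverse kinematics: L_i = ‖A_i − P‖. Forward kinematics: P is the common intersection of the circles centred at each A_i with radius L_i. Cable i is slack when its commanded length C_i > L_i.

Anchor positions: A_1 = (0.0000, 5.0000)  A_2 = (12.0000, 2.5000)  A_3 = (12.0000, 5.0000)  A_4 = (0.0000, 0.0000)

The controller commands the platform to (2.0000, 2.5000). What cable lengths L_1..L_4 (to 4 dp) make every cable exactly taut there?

L_1: Δ = A_1−P = (-2.0000, 2.5000) → ‖Δ‖ = √10.2500 = 3.2016
L_2: Δ = A_2−P = (10.0000, 0.0000) → ‖Δ‖ = √100.0000 = 10.0000
L_3: Δ = A_3−P = (10.0000, 2.5000) → ‖Δ‖ = √106.2500 = 10.3078
L_4: Δ = A_4−P = (-2.0000, -2.5000) → ‖Δ‖ = √10.2500 = 3.2016

(3.2016, 10.0000, 10.3078, 3.2016)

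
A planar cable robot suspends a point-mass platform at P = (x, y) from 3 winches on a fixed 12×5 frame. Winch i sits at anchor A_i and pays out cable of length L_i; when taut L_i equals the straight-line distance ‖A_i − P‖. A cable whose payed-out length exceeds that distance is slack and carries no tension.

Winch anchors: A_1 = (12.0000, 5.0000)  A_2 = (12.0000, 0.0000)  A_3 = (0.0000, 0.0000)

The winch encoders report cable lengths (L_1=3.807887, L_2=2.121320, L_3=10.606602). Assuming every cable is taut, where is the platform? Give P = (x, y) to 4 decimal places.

each cable: (A_i−P)·(A_i−P) = L_i²; let c_i = ‖A_i‖²−L_i²
c_1 = 144.0000+25.0000−14.5000 = 154.5000
row 1: 0.0000x + 10.0000y = 15.0000  (c_2=139.5000)
row 2: 24.0000x + 10.0000y = 267.0000  (c_3=-112.5000)
Cramer on rows 1–2 → x = 10.5000, y = 1.5000

(10.5000, 1.5000)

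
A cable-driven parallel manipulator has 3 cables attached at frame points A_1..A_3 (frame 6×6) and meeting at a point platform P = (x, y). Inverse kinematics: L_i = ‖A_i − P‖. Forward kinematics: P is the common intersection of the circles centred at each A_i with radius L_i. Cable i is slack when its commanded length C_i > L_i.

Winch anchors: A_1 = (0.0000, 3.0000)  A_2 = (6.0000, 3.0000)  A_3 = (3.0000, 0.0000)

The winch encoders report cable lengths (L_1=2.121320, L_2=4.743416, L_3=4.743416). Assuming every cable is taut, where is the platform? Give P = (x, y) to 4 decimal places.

(1.5000, 4.5000)

expand ‖A_i−P‖²=L_i² and subtract eq 1 (c_i ≔ ‖A_i‖²−L_i²)
c_1 = 0.0000+9.0000−4.5000 = 4.5000
eq1−eq2 → [-12.0000  0.0000]·P = -18.0000
eq1−eq3 → [-6.0000  6.0000]·P = 18.0000
2×2 solve → P = (1.5000, 4.5000)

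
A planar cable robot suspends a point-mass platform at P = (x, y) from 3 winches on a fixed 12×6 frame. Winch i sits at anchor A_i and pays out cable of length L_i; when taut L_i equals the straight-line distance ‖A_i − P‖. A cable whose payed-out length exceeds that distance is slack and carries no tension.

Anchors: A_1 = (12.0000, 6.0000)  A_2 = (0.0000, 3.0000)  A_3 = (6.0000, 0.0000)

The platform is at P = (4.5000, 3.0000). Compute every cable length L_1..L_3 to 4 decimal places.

(8.0777, 4.5000, 3.3541)

L_1: Δ = A_1−P = (7.5000, 3.0000) → ‖Δ‖ = √65.2500 = 8.0777
L_2: Δ = A_2−P = (-4.5000, 0.0000) → ‖Δ‖ = √20.2500 = 4.5000
L_3: Δ = A_3−P = (1.5000, -3.0000) → ‖Δ‖ = √11.2500 = 3.3541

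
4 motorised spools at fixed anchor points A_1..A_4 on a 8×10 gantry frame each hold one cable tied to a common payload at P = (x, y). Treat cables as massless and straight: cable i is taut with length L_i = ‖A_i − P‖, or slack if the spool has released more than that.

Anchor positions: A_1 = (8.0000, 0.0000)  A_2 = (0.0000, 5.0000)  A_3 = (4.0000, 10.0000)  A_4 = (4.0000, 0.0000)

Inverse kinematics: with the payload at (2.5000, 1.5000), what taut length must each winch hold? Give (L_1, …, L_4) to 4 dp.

cable 1: Δx=5.5000, Δy=-1.5000; L_1 = √(Δx²+Δy²) = 5.7009
cable 2: Δx=-2.5000, Δy=3.5000; L_2 = √(Δx²+Δy²) = 4.3012
cable 3: Δx=1.5000, Δy=8.5000; L_3 = √(Δx²+Δy²) = 8.6313
cable 4: Δx=1.5000, Δy=-1.5000; L_4 = √(Δx²+Δy²) = 2.1213

(5.7009, 4.3012, 8.6313, 2.1213)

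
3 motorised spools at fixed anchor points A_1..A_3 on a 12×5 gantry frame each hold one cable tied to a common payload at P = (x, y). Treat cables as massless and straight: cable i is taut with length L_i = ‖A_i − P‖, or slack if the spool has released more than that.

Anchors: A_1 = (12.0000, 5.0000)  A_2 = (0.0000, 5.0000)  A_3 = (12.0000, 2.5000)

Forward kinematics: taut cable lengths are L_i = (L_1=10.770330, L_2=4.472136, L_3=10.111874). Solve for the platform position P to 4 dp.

(2.0000, 1.0000)

expand ‖A_i−P‖²=L_i² and subtract eq 1 (k_i ≔ ‖A_i‖²−L_i²)
k_1 = 144.0000+25.0000−116.0000 = 53.0000
eq1−eq2 → [24.0000  0.0000]·P = 48.0000
eq1−eq3 → [0.0000  5.0000]·P = 5.0000
2×2 solve → P = (2.0000, 1.0000)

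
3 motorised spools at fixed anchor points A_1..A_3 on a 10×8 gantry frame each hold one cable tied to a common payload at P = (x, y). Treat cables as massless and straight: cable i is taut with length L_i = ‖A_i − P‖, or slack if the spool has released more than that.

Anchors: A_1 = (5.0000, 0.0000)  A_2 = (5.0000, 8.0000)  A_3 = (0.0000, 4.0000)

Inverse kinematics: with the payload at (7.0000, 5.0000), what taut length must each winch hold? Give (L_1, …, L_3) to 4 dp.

L_1: Δ = A_1−P = (-2.0000, -5.0000) → ‖Δ‖ = √29.0000 = 5.3852
L_2: Δ = A_2−P = (-2.0000, 3.0000) → ‖Δ‖ = √13.0000 = 3.6056
L_3: Δ = A_3−P = (-7.0000, -1.0000) → ‖Δ‖ = √50.0000 = 7.0711

(5.3852, 3.6056, 7.0711)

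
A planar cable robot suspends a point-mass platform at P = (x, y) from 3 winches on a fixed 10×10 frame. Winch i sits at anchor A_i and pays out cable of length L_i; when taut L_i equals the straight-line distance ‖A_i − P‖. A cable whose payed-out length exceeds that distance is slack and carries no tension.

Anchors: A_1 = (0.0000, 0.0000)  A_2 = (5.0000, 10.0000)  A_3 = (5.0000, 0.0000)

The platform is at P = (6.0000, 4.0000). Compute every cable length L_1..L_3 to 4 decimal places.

L_1: Δ = A_1−P = (-6.0000, -4.0000) → ‖Δ‖ = √52.0000 = 7.2111
L_2: Δ = A_2−P = (-1.0000, 6.0000) → ‖Δ‖ = √37.0000 = 6.0828
L_3: Δ = A_3−P = (-1.0000, -4.0000) → ‖Δ‖ = √17.0000 = 4.1231

(7.2111, 6.0828, 4.1231)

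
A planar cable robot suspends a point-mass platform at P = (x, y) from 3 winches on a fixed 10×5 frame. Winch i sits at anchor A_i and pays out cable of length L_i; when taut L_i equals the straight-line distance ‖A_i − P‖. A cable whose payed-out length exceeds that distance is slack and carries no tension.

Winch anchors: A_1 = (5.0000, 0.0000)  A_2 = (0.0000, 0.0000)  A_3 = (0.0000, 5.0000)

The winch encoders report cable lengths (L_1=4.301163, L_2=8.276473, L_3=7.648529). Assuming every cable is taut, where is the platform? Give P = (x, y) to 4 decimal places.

(7.5000, 3.5000)

circle eqns → linear via eq_j − eq_1; set q_j = A_j·A_j − L_j²
q_1 = 25.0000+0.0000−18.5000 = 6.5000
10.0000·x + 0.0000·y = q_1−q_2 = 75.0000
10.0000·x − 10.0000·y = q_1−q_3 = 40.0000
solve first two rows → x=7.5000, y=3.5000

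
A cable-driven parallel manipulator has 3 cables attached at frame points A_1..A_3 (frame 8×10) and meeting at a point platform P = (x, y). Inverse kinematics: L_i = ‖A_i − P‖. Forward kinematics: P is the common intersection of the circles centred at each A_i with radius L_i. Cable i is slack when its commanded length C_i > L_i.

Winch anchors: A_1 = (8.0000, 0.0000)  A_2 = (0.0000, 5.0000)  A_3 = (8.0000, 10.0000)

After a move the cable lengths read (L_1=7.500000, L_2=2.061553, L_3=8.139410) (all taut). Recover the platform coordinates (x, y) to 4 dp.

(2.0000, 4.5000)

circle eqns → linear via eq_j − eq_1; set c_j = A_j·A_j − L_j²
c_1 = 64.0000+0.0000−56.2500 = 7.7500
16.0000·x − 10.0000·y = c_1−c_2 = -13.0000
0.0000·x − 20.0000·y = c_1−c_3 = -90.0000
solve first two rows → x=2.0000, y=4.5000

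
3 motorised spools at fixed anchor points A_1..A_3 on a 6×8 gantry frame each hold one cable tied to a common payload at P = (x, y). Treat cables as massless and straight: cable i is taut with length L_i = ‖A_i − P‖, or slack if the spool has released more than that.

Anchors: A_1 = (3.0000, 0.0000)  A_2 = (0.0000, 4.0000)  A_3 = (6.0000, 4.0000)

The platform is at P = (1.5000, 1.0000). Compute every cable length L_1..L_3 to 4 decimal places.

(1.8028, 3.3541, 5.4083)

L_1: Δ = A_1−P = (1.5000, -1.0000) → ‖Δ‖ = √3.2500 = 1.8028
L_2: Δ = A_2−P = (-1.5000, 3.0000) → ‖Δ‖ = √11.2500 = 3.3541
L_3: Δ = A_3−P = (4.5000, 3.0000) → ‖Δ‖ = √29.2500 = 5.4083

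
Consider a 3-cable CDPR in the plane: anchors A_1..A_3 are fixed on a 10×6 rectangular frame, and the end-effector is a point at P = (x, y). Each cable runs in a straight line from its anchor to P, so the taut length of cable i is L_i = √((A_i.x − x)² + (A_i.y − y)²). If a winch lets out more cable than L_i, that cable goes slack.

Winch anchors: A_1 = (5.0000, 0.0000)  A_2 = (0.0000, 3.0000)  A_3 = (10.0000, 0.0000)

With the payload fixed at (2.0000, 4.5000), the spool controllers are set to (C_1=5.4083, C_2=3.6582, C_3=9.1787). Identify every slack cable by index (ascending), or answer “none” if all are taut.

cable 1: √((3.0000)²+(-4.5000)²)=5.4083, C_1=5.4083: taut
cable 2: √((-2.0000)²+(-1.5000)²)=2.5000, C_2=3.6582: slack
cable 3: √((8.0000)²+(-4.5000)²)=9.1788, C_3=9.1787: taut

2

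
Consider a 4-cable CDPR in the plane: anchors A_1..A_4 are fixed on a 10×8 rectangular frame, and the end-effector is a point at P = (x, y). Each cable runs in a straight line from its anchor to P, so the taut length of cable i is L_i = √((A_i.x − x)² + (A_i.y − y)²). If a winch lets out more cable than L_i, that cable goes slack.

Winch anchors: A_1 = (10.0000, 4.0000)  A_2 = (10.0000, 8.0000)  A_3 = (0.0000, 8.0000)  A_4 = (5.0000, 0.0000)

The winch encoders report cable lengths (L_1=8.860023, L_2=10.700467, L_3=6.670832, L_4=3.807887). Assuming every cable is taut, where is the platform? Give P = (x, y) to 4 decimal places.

(1.5000, 1.5000)

each cable: (A_i−P)·(A_i−P) = L_i²; let k_i = ‖A_i‖²−L_i²
k_1 = 100.0000+16.0000−78.5000 = 37.5000
row 1: 0.0000x − 8.0000y = -12.0000  (k_2=49.5000)
row 2: 20.0000x − 8.0000y = 18.0000  (k_3=19.5000)
row 3: 10.0000x + 8.0000y = 27.0000  (k_4=10.5000)
Cramer on rows 1–2 → x = 1.5000, y = 1.5000
check cable 4: ‖A_4−P‖² = 14.5000 ≈ L_4² = 14.5000 ✓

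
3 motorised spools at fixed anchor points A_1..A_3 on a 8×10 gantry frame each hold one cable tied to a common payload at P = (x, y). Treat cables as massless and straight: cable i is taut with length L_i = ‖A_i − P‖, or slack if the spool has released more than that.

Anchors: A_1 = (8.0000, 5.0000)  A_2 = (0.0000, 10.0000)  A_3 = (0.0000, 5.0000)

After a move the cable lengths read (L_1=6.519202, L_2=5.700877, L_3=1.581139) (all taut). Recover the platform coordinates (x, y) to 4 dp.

each cable: (A_i−P)·(A_i−P) = L_i²; let q_i = ‖A_i‖²−L_i²
q_1 = 64.0000+25.0000−42.5000 = 46.5000
row 1: 16.0000x − 10.0000y = -21.0000  (q_2=67.5000)
row 2: 16.0000x + 0.0000y = 24.0000  (q_3=22.5000)
Cramer on rows 1–2 → x = 1.5000, y = 4.5000

(1.5000, 4.5000)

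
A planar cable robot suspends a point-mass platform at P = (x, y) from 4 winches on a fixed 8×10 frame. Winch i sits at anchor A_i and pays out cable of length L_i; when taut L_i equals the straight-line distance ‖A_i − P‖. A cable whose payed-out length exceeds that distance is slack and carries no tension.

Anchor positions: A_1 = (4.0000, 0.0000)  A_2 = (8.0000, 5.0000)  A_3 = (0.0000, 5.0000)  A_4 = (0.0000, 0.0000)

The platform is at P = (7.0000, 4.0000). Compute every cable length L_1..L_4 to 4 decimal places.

(5.0000, 1.4142, 7.0711, 8.0623)

L_1 = √((4.0000−7.0000)² + (0.0000−4.0000)²) = 5.0000
L_2 = √((8.0000−7.0000)² + (5.0000−4.0000)²) = 1.4142
L_3 = √((0.0000−7.0000)² + (5.0000−4.0000)²) = 7.0711
L_4 = √((0.0000−7.0000)² + (0.0000−4.0000)²) = 8.0623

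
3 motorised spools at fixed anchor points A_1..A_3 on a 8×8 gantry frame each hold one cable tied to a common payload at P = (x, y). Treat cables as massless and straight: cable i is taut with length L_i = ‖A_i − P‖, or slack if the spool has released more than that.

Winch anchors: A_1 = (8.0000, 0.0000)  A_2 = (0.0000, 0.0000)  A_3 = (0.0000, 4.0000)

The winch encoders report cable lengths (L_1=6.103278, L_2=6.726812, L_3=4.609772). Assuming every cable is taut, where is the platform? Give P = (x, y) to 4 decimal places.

(4.5000, 5.0000)

each cable: (A_i−P)·(A_i−P) = L_i²; let q_i = ‖A_i‖²−L_i²
q_1 = 64.0000+0.0000−37.2500 = 26.7500
row 1: 16.0000x + 0.0000y = 72.0000  (q_2=-45.2500)
row 2: 16.0000x − 8.0000y = 32.0000  (q_3=-5.2500)
Cramer on rows 1–2 → x = 4.5000, y = 5.0000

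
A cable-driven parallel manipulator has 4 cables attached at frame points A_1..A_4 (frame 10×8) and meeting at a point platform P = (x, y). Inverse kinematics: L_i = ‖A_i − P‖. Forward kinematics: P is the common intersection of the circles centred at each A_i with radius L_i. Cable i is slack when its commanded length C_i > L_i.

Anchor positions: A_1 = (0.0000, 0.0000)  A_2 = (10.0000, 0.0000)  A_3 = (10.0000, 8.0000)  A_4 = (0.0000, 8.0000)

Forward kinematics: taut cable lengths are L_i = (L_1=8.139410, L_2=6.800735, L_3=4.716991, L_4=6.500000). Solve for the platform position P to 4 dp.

(6.0000, 5.5000)

expand ‖A_i−P‖²=L_i² and subtract eq 1 (k_i ≔ ‖A_i‖²−L_i²)
k_1 = 0.0000+0.0000−66.2500 = -66.2500
eq1−eq2 → [-20.0000  0.0000]·P = -120.0000
eq1−eq3 → [-20.0000  -16.0000]·P = -208.0000
eq1−eq4 → [0.0000  -16.0000]·P = -88.0000
2×2 solve → P = (6.0000, 5.5000)
check cable 4: ‖A_4−P‖² = 42.2500 ≈ L_4² = 42.2500 ✓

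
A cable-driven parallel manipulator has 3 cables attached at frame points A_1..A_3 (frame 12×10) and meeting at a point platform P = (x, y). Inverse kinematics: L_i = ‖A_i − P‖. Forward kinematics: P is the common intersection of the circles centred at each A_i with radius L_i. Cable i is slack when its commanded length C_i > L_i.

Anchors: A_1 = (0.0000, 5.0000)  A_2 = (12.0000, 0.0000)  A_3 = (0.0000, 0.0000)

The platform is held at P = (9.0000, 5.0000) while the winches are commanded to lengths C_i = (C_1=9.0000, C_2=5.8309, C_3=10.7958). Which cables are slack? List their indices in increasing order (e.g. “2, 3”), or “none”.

cable 1: √((-9.0000)²+(0.0000)²)=9.0000, C_1=9.0000: taut
cable 2: √((3.0000)²+(-5.0000)²)=5.8310, C_2=5.8309: taut
cable 3: √((-9.0000)²+(-5.0000)²)=10.2956, C_3=10.7958: slack

3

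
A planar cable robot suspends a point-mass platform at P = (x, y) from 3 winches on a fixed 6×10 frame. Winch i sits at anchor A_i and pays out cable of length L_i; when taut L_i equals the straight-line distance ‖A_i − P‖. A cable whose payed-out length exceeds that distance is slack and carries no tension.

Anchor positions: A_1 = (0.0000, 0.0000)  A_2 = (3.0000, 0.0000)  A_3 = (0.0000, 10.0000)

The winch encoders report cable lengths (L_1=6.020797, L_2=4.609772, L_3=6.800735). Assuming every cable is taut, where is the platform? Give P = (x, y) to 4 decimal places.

each cable: (A_i−P)·(A_i−P) = L_i²; let q_i = ‖A_i‖²−L_i²
q_1 = 0.0000+0.0000−36.2500 = -36.2500
row 1: -6.0000x + 0.0000y = -24.0000  (q_2=-12.2500)
row 2: 0.0000x − 20.0000y = -90.0000  (q_3=53.7500)
Cramer on rows 1–2 → x = 4.0000, y = 4.5000

(4.0000, 4.5000)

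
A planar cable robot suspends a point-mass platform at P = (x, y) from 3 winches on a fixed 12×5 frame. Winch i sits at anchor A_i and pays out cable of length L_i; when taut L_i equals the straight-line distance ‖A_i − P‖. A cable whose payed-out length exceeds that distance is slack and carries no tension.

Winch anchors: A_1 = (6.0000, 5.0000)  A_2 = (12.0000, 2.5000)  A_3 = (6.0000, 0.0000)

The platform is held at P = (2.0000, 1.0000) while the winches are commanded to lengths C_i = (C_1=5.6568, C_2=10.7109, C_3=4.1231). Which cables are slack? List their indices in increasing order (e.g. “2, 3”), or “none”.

2

i=1: geometric 5.6569 vs commanded 5.6568 ⇒ taut
i=2: geometric 10.1119 vs commanded 10.7109 ⇒ slack
i=3: geometric 4.1231 vs commanded 4.1231 ⇒ taut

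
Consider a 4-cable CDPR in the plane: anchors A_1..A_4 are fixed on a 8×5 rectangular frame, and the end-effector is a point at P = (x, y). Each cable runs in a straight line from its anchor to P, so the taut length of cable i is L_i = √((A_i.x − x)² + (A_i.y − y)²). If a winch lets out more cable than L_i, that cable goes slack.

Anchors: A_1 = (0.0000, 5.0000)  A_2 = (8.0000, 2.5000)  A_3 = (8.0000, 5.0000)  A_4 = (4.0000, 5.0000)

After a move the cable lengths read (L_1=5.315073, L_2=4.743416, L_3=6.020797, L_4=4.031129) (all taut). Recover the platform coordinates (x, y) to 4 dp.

expand ‖A_i−P‖²=L_i² and subtract eq 1 (c_i ≔ ‖A_i‖²−L_i²)
c_1 = 0.0000+25.0000−28.2500 = -3.2500
eq1−eq2 → [-16.0000  5.0000]·P = -51.0000
eq1−eq3 → [-16.0000  0.0000]·P = -56.0000
eq1−eq4 → [-8.0000  0.0000]·P = -28.0000
2×2 solve → P = (3.5000, 1.0000)
check cable 4: ‖A_4−P‖² = 16.2500 ≈ L_4² = 16.2500 ✓

(3.5000, 1.0000)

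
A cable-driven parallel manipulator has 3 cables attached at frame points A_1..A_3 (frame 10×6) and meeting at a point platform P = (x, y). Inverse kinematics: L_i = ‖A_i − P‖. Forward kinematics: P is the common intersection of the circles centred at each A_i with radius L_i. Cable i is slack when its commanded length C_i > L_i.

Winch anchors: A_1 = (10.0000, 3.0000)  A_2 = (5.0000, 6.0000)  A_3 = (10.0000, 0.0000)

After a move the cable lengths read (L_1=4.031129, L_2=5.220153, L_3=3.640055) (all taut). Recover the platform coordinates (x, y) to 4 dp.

circle eqns → linear via eq_j − eq_1; set c_j = A_j·A_j − L_j²
c_1 = 100.0000+9.0000−16.2500 = 92.7500
10.0000·x − 6.0000·y = c_1−c_2 = 59.0000
0.0000·x + 6.0000·y = c_1−c_3 = 6.0000
solve first two rows → x=6.5000, y=1.0000

(6.5000, 1.0000)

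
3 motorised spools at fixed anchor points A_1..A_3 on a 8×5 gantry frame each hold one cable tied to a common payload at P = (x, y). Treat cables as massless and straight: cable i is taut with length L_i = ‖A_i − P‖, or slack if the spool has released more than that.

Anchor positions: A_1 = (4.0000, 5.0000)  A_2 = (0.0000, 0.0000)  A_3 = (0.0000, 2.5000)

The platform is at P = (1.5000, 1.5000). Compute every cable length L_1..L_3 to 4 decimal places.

L_1 = √((4.0000−1.5000)² + (5.0000−1.5000)²) = 4.3012
L_2 = √((0.0000−1.5000)² + (0.0000−1.5000)²) = 2.1213
L_3 = √((0.0000−1.5000)² + (2.5000−1.5000)²) = 1.8028

(4.3012, 2.1213, 1.8028)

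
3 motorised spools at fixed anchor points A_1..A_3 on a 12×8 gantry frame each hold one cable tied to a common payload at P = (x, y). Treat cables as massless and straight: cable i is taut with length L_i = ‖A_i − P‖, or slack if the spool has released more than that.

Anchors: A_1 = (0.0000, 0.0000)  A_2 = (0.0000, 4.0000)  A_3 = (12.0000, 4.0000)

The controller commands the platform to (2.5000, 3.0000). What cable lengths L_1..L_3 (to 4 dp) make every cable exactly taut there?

L_1 = √((0.0000−2.5000)² + (0.0000−3.0000)²) = 3.9051
L_2 = √((0.0000−2.5000)² + (4.0000−3.0000)²) = 2.6926
L_3 = √((12.0000−2.5000)² + (4.0000−3.0000)²) = 9.5525

(3.9051, 2.6926, 9.5525)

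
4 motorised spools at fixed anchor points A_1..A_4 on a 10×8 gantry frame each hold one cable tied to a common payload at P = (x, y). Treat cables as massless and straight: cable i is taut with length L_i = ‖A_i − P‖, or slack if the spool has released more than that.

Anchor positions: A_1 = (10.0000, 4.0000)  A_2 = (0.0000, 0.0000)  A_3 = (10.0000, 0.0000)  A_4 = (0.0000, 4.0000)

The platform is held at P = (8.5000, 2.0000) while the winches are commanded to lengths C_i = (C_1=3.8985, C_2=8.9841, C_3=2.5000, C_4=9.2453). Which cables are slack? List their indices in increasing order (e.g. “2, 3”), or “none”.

cable 1: L_1 = ‖A_1−P‖ = 2.5000;  C_1 = 3.8985 → slack
cable 2: L_2 = ‖A_2−P‖ = 8.7321;  C_2 = 8.9841 → slack
cable 3: L_3 = ‖A_3−P‖ = 2.5000;  C_3 = 2.5000 → taut
cable 4: L_4 = ‖A_4−P‖ = 8.7321;  C_4 = 9.2453 → slack

1, 2, 4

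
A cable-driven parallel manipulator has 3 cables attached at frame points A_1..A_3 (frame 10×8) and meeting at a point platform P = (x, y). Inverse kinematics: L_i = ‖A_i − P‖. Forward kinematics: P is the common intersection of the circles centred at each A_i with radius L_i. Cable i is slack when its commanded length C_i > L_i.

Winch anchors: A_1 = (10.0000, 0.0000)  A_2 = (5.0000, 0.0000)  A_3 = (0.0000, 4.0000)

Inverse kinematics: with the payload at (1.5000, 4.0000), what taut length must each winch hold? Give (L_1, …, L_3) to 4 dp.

cable 1: Δx=8.5000, Δy=-4.0000; L_1 = √(Δx²+Δy²) = 9.3941
cable 2: Δx=3.5000, Δy=-4.0000; L_2 = √(Δx²+Δy²) = 5.3151
cable 3: Δx=-1.5000, Δy=0.0000; L_3 = √(Δx²+Δy²) = 1.5000

(9.3941, 5.3151, 1.5000)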